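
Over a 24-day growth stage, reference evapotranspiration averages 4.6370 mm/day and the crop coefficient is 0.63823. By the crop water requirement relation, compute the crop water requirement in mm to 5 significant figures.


Approach: apply the crop water requirement relation, CWR = ET0 * Kc * days.
CWR = 4.6370 * 0.63823 * 24 = 71.027 mm
Therefore the crop water requirement = 71.027 mm.


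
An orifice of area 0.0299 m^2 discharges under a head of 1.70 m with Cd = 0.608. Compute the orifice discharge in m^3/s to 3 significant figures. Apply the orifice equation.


Approach: apply the orifice equation, Q = Cd*A*sqrt(2*g*h).
Q = 0.608 * 0.0299 * sqrt(2*9.81*1.70) = 0.105 m^3/s
Therefore the orifice discharge = 0.105 m^3/s.


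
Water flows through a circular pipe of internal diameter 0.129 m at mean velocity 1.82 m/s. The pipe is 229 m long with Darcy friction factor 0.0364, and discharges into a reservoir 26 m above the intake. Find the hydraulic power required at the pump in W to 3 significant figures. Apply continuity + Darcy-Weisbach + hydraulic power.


Approach: apply continuity + Darcy-Weisbach + hydraulic power, Q = A*v; hf = f*(L/D)*(v^2/(2g)); H = static + hf; P = rho*g*Q*H.
Step 1 — flow rate (continuity, Q = A*v):
  A = pi*(0.129/2)^2 = 0.013070 m^2
  Q = 0.013070 * 1.82 = 0.023787 m^3/s
Step 2 — friction head loss (Darcy-Weisbach):
  hf = 0.0364 * (229/0.129) * (1.82^2 / (2*9.81))
  hf = 10.909 m
Step 3 — total head: H = 26 + 10.909 = 36.909 m
Step 4 — hydraulic power (P = rho*g*Q*H):
  P = 1000 * 9.81 * 0.023787 * 36.909 = 8610 W
Therefore the hydraulic power required at the pump = 8610 W.


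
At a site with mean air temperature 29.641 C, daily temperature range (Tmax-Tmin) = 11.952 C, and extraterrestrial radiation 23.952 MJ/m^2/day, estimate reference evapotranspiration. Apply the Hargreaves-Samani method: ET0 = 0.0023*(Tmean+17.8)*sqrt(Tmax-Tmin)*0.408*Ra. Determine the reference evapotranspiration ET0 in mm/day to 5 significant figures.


ET0 = 0.0023*(29.641+17.8)*sqrt(11.952)*0.408*23.952 = 3.6864 mm/day
Therefore the reference evapotranspiration ET0 = 3.6864 mm/day.


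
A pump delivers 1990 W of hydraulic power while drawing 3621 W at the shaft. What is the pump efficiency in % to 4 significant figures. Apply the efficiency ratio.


Approach: apply the efficiency ratio, eta = (P_out/P_in)*100.
eta = (1990 / 3621) * 100 = 54.96 %
Therefore the pump efficiency = 54.96 %.


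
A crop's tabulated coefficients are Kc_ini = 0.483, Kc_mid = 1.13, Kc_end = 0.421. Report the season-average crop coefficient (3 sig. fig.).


Approach: apply a simple seasonal average, Kc_avg = (Kc_ini + Kc_mid + Kc_end)/3.
Kc_avg = (0.483 + 1.13 + 0.421)/3 = 0.678
Therefore the season-average crop coefficient = 0.678.


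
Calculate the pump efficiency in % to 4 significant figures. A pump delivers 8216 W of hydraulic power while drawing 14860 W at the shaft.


Approach: apply the efficiency ratio, eta = (P_out/P_in)*100.
eta = (8216 / 14860) * 100 = 55.29 %
Therefore the pump efficiency = 55.29 %.


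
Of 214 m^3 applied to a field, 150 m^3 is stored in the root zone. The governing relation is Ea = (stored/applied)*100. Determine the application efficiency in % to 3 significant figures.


Ea = (150/214)*100 = 70.1 %
Therefore the application efficiency = 70.1 %.


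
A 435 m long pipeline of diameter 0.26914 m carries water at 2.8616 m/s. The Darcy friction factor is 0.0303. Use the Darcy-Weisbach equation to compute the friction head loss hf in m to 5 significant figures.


Approach: apply the Darcy-Weisbach equation, hf = f*(L/D)*(v^2/(2g)).
hf = 0.0303 * (435/0.26914) * (2.8616^2 / (2*9.81))
hf = 20.440 m
Therefore the friction head loss hf = 20.440 m.


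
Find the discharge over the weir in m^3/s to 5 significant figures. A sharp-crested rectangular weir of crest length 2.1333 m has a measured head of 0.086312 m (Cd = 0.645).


Approach: apply the rectangular weir equation, Q = (2/3)*Cd*L*sqrt(2g)*H^1.5.
Q = (2/3)*0.645*2.1333*sqrt(2*9.81)*0.086312^1.5 = 0.10303 m^3/s
Therefore the discharge over the weir = 0.10303 m^3/s.


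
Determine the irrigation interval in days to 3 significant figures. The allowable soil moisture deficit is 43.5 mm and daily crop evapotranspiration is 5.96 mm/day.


Approach: apply the irrigation interval relation, interval = SMD / ETc.
interval = 43.5 / 5.96 = 7.30 days
Therefore the irrigation interval = 7.30 days.


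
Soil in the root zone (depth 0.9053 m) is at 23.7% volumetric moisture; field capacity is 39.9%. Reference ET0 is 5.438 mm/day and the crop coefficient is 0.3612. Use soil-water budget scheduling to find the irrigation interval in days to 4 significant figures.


Approach: apply soil-water budget scheduling, SMD = (FC-theta)/100*depth*1000; ETc = ET0*Kc; interval = SMD/ETc.
Step 1 — soil moisture deficit:
  SMD = (39.9 - 23.7)/100 * 0.9053 * 1000 = 146.659 mm
Step 2 — daily crop ET (ETc = ET0*Kc):
  ETc = 5.438 * 0.3612 = 1.96421 mm/day
Step 3 — irrigation interval (SMD/ETc):
  interval = 146.659 / 1.96421 = 74.67 days
Therefore the irrigation interval = 74.67 days.


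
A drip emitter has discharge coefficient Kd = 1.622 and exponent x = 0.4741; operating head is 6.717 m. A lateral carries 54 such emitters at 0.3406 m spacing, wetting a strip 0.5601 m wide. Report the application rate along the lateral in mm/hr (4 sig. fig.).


Approach: apply the emitter equation with a lateral mass balance, q = Kd*h^x; Q = n*q; rate = Q/(n*spacing*width).
Step 1 — single emitter flow (q = Kd*h^x):
  q = 1.622 * 6.717^0.4741 = 4.00143 L/hr
Step 2 — total lateral flow: Q = 54 * 4.00143 = 216.077 L/hr
Step 3 — wetted area: A = 54 * 0.3406 * 0.5601 = 10.3016 m^2
Step 4 — application rate: Q/A = 216.077/10.3016 = 20.98 mm/hr
Therefore the application rate along the lateral = 20.98 mm/hr.


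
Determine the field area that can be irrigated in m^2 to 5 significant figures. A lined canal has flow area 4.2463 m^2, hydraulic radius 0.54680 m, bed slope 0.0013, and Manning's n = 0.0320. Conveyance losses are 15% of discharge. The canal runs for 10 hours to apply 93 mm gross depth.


Approach: apply Manning's equation with a conveyance and depth budget, Q = (1/n)*A*R^(2/3)*S^(1/2); Q_field = Q*(1-loss); Area = Q_field*t/(d/1000).
Step 1 — canal discharge (Manning's equation):
  Q = (1/0.0320) * 4.2463 * 0.54680^(2/3) * 0.0013^(1/2) = 3.199274 m^3/s
Step 2 — delivered flow: Q_field = 3.199274*(1 - 15/100) = 2.719383 m^3/s
Step 3 — volume delivered: V = 2.719383 * 10*3600 = 97897.77 m^3
Step 4 — area served: A = V / (depth/1000) = 97897.77 / 0.093 = 1052700 m^2
Therefore the field area that can be irrigated = 1052700 m^2.


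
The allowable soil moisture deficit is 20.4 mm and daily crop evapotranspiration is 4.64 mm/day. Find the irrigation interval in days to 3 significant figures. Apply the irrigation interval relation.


Approach: apply the irrigation interval relation, interval = SMD / ETc.
interval = 20.4 / 4.64 = 4.40 days
Therefore the irrigation interval = 4.40 days.


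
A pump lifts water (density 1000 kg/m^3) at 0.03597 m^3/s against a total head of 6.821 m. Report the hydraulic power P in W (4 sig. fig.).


Approach: apply the hydraulic power relation, P = rho*g*Q*H.
P = 1000 * 9.81 * 0.03597 * 6.821 = 2407 W
Therefore the hydraulic power P = 2407 W.


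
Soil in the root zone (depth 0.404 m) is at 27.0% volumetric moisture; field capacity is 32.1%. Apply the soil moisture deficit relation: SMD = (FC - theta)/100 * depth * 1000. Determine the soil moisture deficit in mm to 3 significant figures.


SMD = (32.1 - 27.0)/100 * 0.404 * 1000 = 20.6 mm
Therefore the soil moisture deficit = 20.6 mm.


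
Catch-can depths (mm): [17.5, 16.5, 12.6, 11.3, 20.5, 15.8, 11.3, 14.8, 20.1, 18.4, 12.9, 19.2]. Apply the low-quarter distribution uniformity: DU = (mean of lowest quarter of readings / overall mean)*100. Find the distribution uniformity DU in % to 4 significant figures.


sorted lowest 3 of 12: [11.3, 11.3, 12.6] -> mean = 11.7333 mm
overall mean = 15.9083 mm
DU = (11.7333/15.9083)*100 = 73.76 %
Therefore the distribution uniformity DU = 73.76 %.


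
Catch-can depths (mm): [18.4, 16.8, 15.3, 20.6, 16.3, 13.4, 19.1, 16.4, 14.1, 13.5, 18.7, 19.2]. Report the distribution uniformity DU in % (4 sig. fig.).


Approach: apply the low-quarter distribution uniformity, DU = (mean of lowest quarter of readings / overall mean)*100.
sorted lowest 3 of 12: [13.4, 13.5, 14.1] -> mean = 13.6667 mm
overall mean = 16.8167 mm
DU = (13.6667/16.8167)*100 = 81.27 %
Therefore the distribution uniformity DU = 81.27 %.


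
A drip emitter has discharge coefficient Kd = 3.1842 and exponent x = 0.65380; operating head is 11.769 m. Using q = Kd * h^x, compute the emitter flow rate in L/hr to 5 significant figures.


q = 3.1842 * 11.769^0.65380 = 15.961 L/hr
Therefore the emitter flow rate = 15.961 L/hr.


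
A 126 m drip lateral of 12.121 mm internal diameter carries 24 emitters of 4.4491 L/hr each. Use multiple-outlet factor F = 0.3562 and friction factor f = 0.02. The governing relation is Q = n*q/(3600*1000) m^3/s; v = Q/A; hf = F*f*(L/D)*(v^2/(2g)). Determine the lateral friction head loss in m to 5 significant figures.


Q = 24*4.4491/(3600*1000) = 2.966067e-05 m^3/s
A = pi*(12.121e-3/2)^2 = 1.153896e-04 m^2, so v = Q/A = 0.2570479 m/s
hf = 0.3562*0.02*(126/0.012121)*(0.2570479^2/(2*9.81)) = 0.24939 m
Therefore the lateral friction head loss = 0.24939 m.


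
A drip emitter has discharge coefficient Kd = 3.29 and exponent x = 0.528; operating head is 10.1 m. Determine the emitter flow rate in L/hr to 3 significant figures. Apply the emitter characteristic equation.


Approach: apply the emitter characteristic equation, q = Kd * h^x.
q = 3.29 * 10.1^0.528 = 11.2 L/hr
Therefore the emitter flow rate = 11.2 L/hr.


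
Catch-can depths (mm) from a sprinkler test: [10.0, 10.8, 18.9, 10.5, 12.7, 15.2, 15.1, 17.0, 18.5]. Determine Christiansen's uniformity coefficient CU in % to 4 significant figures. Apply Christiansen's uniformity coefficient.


Approach: apply Christiansen's uniformity coefficient, CU = (1 - mean_abs_deviation/mean)*100.
mean = 14.3000 mm
mean |d_i - mean| = 2.93333 mm
CU = (1 - 2.93333/14.3000)*100 = 79.49 %
Therefore Christiansen's uniformity coefficient CU = 79.49 %.


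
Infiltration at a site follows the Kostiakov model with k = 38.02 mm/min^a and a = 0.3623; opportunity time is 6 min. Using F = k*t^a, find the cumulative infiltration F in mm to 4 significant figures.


F = 38.02 * 6^0.3623 = 72.77 mm
Therefore the cumulative infiltration F = 72.77 mm.


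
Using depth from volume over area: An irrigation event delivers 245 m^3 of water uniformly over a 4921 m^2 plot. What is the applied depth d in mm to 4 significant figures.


Approach: apply depth from volume over area, d = (V/A)*1000.
d = (245 / 4921) * 1000 = 49.79 mm
Therefore the applied depth d = 49.79 mm.


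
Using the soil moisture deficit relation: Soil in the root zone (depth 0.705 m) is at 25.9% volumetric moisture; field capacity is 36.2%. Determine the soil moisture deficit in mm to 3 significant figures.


Approach: apply the soil moisture deficit relation, SMD = (FC - theta)/100 * depth * 1000.
SMD = (36.2 - 25.9)/100 * 0.705 * 1000 = 72.6 mm
Therefore the soil moisture deficit = 72.6 mm.


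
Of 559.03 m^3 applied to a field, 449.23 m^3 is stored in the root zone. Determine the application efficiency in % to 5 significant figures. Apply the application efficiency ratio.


Approach: apply the application efficiency ratio, Ea = (stored/applied)*100.
Ea = (449.23/559.03)*100 = 80.359 %
Therefore the application efficiency = 80.359 %.


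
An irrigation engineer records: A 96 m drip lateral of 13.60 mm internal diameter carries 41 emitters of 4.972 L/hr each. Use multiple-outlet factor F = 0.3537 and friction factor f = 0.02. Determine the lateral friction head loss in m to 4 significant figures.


Approach: apply Darcy-Weisbach with the multiple-outlet F-factor, Q = n*q/(3600*1000) m^3/s; v = Q/A; hf = F*f*(L/D)*(v^2/(2g)).
Q = 41*4.972/(3600*1000) = 5.66256e-05 m^3/s
A = pi*(13.60e-3/2)^2 = 1.45267e-04 m^2, so v = Q/A = 0.389803 m/s
hf = 0.3537*0.02*(96/0.01360)*(0.389803^2/(2*9.81)) = 0.3867 m
Therefore the lateral friction head loss = 0.3867 m.


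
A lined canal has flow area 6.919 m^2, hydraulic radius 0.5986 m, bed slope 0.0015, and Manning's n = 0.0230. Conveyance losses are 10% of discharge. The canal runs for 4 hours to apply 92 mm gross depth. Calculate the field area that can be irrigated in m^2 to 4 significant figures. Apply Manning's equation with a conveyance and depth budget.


Approach: apply Manning's equation with a conveyance and depth budget, Q = (1/n)*A*R^(2/3)*S^(1/2); Q_field = Q*(1-loss); Area = Q_field*t/(d/1000).
Step 1 — canal discharge (Manning's equation):
  Q = (1/0.0230) * 6.919 * 0.5986^(2/3) * 0.0015^(1/2) = 8.27534 m^3/s
Step 2 — delivered flow: Q_field = 8.27534*(1 - 10/100) = 7.44780 m^3/s
Step 3 — volume delivered: V = 7.44780 * 4*3600 = 107248 m^3
Step 4 — area served: A = V / (depth/1000) = 107248 / 0.092 = 1166000 m^2
Therefore the field area that can be irrigated = 1166000 m^2.


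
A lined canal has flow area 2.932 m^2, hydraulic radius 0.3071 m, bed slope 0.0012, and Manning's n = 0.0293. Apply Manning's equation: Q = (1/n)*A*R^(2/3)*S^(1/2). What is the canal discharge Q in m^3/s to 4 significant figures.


Q = (1/0.0293) * 2.932 * 0.3071^(2/3) * 0.0012^(1/2) = 1.578 m^3/s
Therefore the canal discharge Q = 1.578 m^3/s.


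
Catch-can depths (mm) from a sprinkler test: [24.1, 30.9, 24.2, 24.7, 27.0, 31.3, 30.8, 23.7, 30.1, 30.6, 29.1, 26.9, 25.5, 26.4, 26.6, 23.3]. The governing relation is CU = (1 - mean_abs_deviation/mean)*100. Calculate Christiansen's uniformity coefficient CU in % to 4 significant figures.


mean = 27.2000 mm
mean |d_i - mean| = 2.45000 mm
CU = (1 - 2.45000/27.2000)*100 = 90.99 %
Therefore Christiansen's uniformity coefficient CU = 90.99 %.


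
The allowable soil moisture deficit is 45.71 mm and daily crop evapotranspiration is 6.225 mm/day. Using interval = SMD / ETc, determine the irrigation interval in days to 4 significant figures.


interval = 45.71 / 6.225 = 7.343 days
Therefore the irrigation interval = 7.343 days.


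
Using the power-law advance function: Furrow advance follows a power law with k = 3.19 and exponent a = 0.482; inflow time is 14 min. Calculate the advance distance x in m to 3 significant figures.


Approach: apply the power-law advance function, x = k*t^a.
x = 3.19 * 14^0.482 = 11.4 m
Therefore the advance distance x = 11.4 m.


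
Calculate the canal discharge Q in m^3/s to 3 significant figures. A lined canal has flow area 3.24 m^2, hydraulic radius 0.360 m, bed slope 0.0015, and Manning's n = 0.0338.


Approach: apply Manning's equation, Q = (1/n)*A*R^(2/3)*S^(1/2).
Q = (1/0.0338) * 3.24 * 0.360^(2/3) * 0.0015^(1/2) = 1.88 m^3/s
Therefore the canal discharge Q = 1.88 m^3/s.


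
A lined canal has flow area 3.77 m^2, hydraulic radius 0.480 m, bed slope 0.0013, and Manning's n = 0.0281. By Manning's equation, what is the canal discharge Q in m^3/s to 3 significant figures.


Approach: apply Manning's equation, Q = (1/n)*A*R^(2/3)*S^(1/2).
Q = (1/0.0281) * 3.77 * 0.480^(2/3) * 0.0013^(1/2) = 2.97 m^3/s
Therefore the canal discharge Q = 2.97 m^3/s.


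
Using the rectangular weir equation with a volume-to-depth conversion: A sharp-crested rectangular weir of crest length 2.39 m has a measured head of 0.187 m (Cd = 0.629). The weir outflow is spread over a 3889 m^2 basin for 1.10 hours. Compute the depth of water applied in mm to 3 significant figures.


Approach: apply the rectangular weir equation with a volume-to-depth conversion, Q = (2/3)*Cd*L*sqrt(2g)*H^1.5; d = Q*t/A * 1000.
Step 1 — weir discharge:
  Q = (2/3)*0.629*2.39*sqrt(2*9.81)*0.187^1.5 = 0.35898 m^3/s
Step 2 — volume: V = 0.35898 * 1.10*3600 = 1421.6 m^3
Step 3 — depth: d = V/A * 1000 = 1421.6/3889 * 1000 = 366 mm
Therefore the depth of water applied = 366 mm.


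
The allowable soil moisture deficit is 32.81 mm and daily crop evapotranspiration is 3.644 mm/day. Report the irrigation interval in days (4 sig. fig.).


Approach: apply the irrigation interval relation, interval = SMD / ETc.
interval = 32.81 / 3.644 = 9.004 days
Therefore the irrigation interval = 9.004 days.


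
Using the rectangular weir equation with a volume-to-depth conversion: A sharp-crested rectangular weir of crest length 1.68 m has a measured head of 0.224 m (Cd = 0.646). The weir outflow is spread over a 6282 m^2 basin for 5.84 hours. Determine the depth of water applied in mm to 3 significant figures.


Approach: apply the rectangular weir equation with a volume-to-depth conversion, Q = (2/3)*Cd*L*sqrt(2g)*H^1.5; d = Q*t/A * 1000.
Step 1 — weir discharge:
  Q = (2/3)*0.646*1.68*sqrt(2*9.81)*0.224^1.5 = 0.33976 m^3/s
Step 2 — volume: V = 0.33976 * 5.84*3600 = 7143.1 m^3
Step 3 — depth: d = V/A * 1000 = 7143.1/6282 * 1000 = 1140 mm
Therefore the depth of water applied = 1140 mm.


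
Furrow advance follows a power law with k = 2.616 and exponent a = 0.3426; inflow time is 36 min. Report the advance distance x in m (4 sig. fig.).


Approach: apply the power-law advance function, x = k*t^a.
x = 2.616 * 36^0.3426 = 8.929 m
Therefore the advance distance x = 8.929 m.


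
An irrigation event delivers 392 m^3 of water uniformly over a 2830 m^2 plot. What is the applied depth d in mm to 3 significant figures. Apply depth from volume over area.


Approach: apply depth from volume over area, d = (V/A)*1000.
d = (392 / 2830) * 1000 = 139 mm
Therefore the applied depth d = 139 mm.


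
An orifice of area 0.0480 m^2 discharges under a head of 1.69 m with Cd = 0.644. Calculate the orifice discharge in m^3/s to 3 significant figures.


Approach: apply the orifice equation, Q = Cd*A*sqrt(2*g*h).
Q = 0.644 * 0.0480 * sqrt(2*9.81*1.69) = 0.178 m^3/s
Therefore the orifice discharge = 0.178 m^3/s.


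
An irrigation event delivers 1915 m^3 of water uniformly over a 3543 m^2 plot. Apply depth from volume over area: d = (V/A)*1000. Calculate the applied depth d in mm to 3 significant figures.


d = (1915 / 3543) * 1000 = 541 mm
Therefore the applied depth d = 541 mm.


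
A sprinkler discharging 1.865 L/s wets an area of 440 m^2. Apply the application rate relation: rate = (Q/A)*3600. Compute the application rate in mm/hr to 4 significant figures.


rate = (1.865 / 440) * 3600 = 15.26 mm/hr
Therefore the application rate = 15.26 mm/hr.


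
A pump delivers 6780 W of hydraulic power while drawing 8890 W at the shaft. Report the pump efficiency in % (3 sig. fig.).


Approach: apply the efficiency ratio, eta = (P_out/P_in)*100.
eta = (6780 / 8890) * 100 = 76.3 %
Therefore the pump efficiency = 76.3 %.


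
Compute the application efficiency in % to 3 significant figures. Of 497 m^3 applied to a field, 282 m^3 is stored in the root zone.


Approach: apply the application efficiency ratio, Ea = (stored/applied)*100.
Ea = (282/497)*100 = 56.7 %
Therefore the application efficiency = 56.7 %.


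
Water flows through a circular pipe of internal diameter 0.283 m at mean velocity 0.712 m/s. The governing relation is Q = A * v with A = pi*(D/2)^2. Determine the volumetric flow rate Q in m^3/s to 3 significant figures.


A = pi*(0.283/2)^2 = 0.062902 m^2
Q = 0.062902 * 0.712 = 0.0448 m^3/s
Therefore the volumetric flow rate Q = 0.0448 m^3/s.


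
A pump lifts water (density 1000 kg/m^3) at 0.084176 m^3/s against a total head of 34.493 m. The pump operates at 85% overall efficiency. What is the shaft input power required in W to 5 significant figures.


Approach: apply hydraulic power then efficiency conversion, P = rho*g*Q*H; P_in = P/eta.
Step 1 — hydraulic power (P = rho*g*Q*H):
  P = 1000 * 9.81 * 0.084176 * 34.493 = 28483.17 W
Step 2 — input power: P_in = P/eta = 28483.17 / 0.85 = 33510 W
Therefore the shaft input power required = 33510 W.


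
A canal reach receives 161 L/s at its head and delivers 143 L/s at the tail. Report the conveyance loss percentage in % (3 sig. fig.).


Approach: apply the conveyance loss ratio, loss% = ((Q_head - Q_tail)/Q_head)*100.
loss = ((161 - 143)/161)*100 = 11.2 %
Therefore the conveyance loss percentage = 11.2 %.


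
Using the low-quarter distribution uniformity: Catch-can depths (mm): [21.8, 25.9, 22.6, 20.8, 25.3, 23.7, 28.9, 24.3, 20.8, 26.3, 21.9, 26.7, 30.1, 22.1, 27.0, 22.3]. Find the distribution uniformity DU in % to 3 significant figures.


Approach: apply the low-quarter distribution uniformity, DU = (mean of lowest quarter of readings / overall mean)*100.
sorted lowest 4 of 16: [20.8, 20.8, 21.8, 21.9] -> mean = 21.325 mm
overall mean = 24.406 mm
DU = (21.325/24.406)*100 = 87.4 %
Therefore the distribution uniformity DU = 87.4 %.


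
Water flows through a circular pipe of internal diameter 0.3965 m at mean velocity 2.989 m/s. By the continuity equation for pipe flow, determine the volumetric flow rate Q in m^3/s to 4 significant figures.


Approach: apply the continuity equation for pipe flow, Q = A * v with A = pi*(D/2)^2.
A = pi*(0.3965/2)^2 = 0.123474 m^2
Q = 0.123474 * 2.989 = 0.3691 m^3/s
Therefore the volumetric flow rate Q = 0.3691 m^3/s.


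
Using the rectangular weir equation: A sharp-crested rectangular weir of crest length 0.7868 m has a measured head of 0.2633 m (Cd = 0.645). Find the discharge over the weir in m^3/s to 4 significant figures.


Approach: apply the rectangular weir equation, Q = (2/3)*Cd*L*sqrt(2g)*H^1.5.
Q = (2/3)*0.645*0.7868*sqrt(2*9.81)*0.2633^1.5 = 0.2025 m^3/s
Therefore the discharge over the weir = 0.2025 m^3/s.


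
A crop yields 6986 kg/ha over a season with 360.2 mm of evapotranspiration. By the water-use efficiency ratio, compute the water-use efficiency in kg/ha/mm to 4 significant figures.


Approach: apply the water-use efficiency ratio, WUE = yield/ET.
WUE = 6986 / 360.2 = 19.39 kg/ha/mm
Therefore the water-use efficiency = 19.39 kg/ha/mm.


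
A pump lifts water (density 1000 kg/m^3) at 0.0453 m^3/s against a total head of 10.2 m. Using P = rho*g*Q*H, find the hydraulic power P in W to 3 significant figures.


P = 1000 * 9.81 * 0.0453 * 10.2 = 4530 W
Therefore the hydraulic power P = 4530 W.


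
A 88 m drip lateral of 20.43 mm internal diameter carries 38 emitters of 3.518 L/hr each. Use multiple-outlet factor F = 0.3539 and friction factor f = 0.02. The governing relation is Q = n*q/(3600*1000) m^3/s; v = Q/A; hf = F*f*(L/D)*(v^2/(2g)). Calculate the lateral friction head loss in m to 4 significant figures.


Q = 38*3.518/(3600*1000) = 3.71344e-05 m^3/s
A = pi*(20.43e-3/2)^2 = 3.27813e-04 m^2, so v = Q/A = 0.113279 m/s
hf = 0.3539*0.02*(88/0.02043)*(0.113279^2/(2*9.81)) = 0.01994 m
Therefore the lateral friction head loss = 0.01994 m.


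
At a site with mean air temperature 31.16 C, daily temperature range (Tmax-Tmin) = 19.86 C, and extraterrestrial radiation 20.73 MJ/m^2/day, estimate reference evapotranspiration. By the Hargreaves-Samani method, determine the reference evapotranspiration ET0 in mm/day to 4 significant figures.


Approach: apply the Hargreaves-Samani method, ET0 = 0.0023*(Tmean+17.8)*sqrt(Tmax-Tmin)*0.408*Ra.
ET0 = 0.0023*(31.16+17.8)*sqrt(19.86)*0.408*20.73 = 4.244 mm/day
Therefore the reference evapotranspiration ET0 = 4.244 mm/day.


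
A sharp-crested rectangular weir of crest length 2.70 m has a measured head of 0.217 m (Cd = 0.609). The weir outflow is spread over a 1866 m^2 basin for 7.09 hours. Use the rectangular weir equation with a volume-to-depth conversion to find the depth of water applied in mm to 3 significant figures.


Approach: apply the rectangular weir equation with a volume-to-depth conversion, Q = (2/3)*Cd*L*sqrt(2g)*H^1.5; d = Q*t/A * 1000.
Step 1 — weir discharge:
  Q = (2/3)*0.609*2.70*sqrt(2*9.81)*0.217^1.5 = 0.49083 m^3/s
Step 2 — volume: V = 0.49083 * 7.09*3600 = 12528 m^3
Step 3 — depth: d = V/A * 1000 = 12528/1866 * 1000 = 6710 mm
Therefore the depth of water applied = 6710 mm.


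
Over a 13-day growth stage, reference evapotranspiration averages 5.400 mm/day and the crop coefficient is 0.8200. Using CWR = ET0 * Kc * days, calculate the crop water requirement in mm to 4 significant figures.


CWR = 5.400 * 0.8200 * 13 = 57.56 mm
Therefore the crop water requirement = 57.56 mm.


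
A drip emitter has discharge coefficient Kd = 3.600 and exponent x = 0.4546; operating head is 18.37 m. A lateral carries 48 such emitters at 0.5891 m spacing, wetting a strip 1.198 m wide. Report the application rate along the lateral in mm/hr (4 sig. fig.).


Approach: apply the emitter equation with a lateral mass balance, q = Kd*h^x; Q = n*q; rate = Q/(n*spacing*width).
Step 1 — single emitter flow (q = Kd*h^x):
  q = 3.600 * 18.37^0.4546 = 13.5197 L/hr
Step 2 — total lateral flow: Q = 48 * 13.5197 = 648.945 L/hr
Step 3 — wetted area: A = 48 * 0.5891 * 1.198 = 33.8756 m^2
Step 4 — application rate: Q/A = 648.945/33.8756 = 19.16 mm/hr
Therefore the application rate along the lateral = 19.16 mm/hr.


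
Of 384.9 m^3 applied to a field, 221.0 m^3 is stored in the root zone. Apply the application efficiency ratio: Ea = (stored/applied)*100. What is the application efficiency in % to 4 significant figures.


Ea = (221.0/384.9)*100 = 57.42 %
Therefore the application efficiency = 57.42 %.


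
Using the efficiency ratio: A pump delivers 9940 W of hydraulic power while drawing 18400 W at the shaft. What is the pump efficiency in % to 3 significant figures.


Approach: apply the efficiency ratio, eta = (P_out/P_in)*100.
eta = (9940 / 18400) * 100 = 54.0 %
Therefore the pump efficiency = 54.0 %.


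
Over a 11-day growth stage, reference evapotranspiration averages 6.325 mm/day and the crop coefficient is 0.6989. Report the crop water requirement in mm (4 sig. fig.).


Approach: apply the crop water requirement relation, CWR = ET0 * Kc * days.
CWR = 6.325 * 0.6989 * 11 = 48.63 mm
Therefore the crop water requirement = 48.63 mm.


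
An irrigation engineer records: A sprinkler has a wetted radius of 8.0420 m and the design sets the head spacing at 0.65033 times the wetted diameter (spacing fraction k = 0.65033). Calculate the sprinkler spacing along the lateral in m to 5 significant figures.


Approach: apply the sprinkler spacing rule (spacing as a fraction of wetted diameter), S = k*(2*R).
S = 0.65033 * (2 * 8.0420) = 10.460 m
Therefore the sprinkler spacing along the lateral = 10.460 m.


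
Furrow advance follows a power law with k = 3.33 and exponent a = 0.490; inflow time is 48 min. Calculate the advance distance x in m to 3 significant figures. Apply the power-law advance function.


Approach: apply the power-law advance function, x = k*t^a.
x = 3.33 * 48^0.490 = 22.2 m
Therefore the advance distance x = 22.2 m.


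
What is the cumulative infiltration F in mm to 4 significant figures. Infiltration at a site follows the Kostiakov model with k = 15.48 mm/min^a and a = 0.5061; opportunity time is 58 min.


Approach: apply the Kostiakov infiltration equation, F = k*t^a.
F = 15.48 * 58^0.5061 = 120.8 mm
Therefore the cumulative infiltration F = 120.8 mm.


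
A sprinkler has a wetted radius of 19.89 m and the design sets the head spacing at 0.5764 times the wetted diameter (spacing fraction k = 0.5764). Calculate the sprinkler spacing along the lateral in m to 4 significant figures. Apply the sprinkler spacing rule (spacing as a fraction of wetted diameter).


Approach: apply the sprinkler spacing rule (spacing as a fraction of wetted diameter), S = k*(2*R).
S = 0.5764 * (2 * 19.89) = 22.93 m
Therefore the sprinkler spacing along the lateral = 22.93 m.


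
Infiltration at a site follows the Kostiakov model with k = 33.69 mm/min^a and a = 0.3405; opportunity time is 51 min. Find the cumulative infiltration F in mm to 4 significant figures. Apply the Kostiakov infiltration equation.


Approach: apply the Kostiakov infiltration equation, F = k*t^a.
F = 33.69 * 51^0.3405 = 128.5 mm
Therefore the cumulative infiltration F = 128.5 mm.


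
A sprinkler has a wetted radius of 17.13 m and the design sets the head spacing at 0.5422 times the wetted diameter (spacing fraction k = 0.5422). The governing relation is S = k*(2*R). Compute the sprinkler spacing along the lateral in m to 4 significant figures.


S = 0.5422 * (2 * 17.13) = 18.58 m
Therefore the sprinkler spacing along the lateral = 18.58 m.


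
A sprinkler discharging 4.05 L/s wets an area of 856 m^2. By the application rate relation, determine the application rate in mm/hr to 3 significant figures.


Approach: apply the application rate relation, rate = (Q/A)*3600.
rate = (4.05 / 856) * 3600 = 17.0 mm/hr
Therefore the application rate = 17.0 mm/hr.


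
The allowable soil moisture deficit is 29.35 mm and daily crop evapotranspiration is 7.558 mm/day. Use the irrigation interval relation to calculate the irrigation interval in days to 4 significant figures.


Approach: apply the irrigation interval relation, interval = SMD / ETc.
interval = 29.35 / 7.558 = 3.883 days
Therefore the irrigation interval = 3.883 days.


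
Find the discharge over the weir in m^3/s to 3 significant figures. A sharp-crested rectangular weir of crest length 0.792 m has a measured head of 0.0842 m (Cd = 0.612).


Approach: apply the rectangular weir equation, Q = (2/3)*Cd*L*sqrt(2g)*H^1.5.
Q = (2/3)*0.612*0.792*sqrt(2*9.81)*0.0842^1.5 = 0.0350 m^3/s
Therefore the discharge over the weir = 0.0350 m^3/s.


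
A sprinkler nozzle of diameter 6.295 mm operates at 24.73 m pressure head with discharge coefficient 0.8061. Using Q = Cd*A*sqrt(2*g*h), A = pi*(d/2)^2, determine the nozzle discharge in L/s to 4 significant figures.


A = pi*(6.295e-3/2)^2 = 3.11230e-05 m^2
Q = 0.8061 * 3.11230e-05 * sqrt(2*9.81*24.73) * 1000 = 0.5526 L/s
Therefore the nozzle discharge = 0.5526 L/s.


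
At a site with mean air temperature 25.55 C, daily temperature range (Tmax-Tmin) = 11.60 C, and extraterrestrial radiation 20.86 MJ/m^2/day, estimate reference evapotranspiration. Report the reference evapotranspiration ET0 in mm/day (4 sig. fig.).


Approach: apply the Hargreaves-Samani method, ET0 = 0.0023*(Tmean+17.8)*sqrt(Tmax-Tmin)*0.408*Ra.
ET0 = 0.0023*(25.55+17.8)*sqrt(11.60)*0.408*20.86 = 2.890 mm/day
Therefore the reference evapotranspiration ET0 = 2.890 mm/day.


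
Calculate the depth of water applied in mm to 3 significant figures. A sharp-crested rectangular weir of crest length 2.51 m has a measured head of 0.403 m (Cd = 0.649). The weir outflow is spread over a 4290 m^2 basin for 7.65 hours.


Approach: apply the rectangular weir equation with a volume-to-depth conversion, Q = (2/3)*Cd*L*sqrt(2g)*H^1.5; d = Q*t/A * 1000.
Step 1 — weir discharge:
  Q = (2/3)*0.649*2.51*sqrt(2*9.81)*0.403^1.5 = 1.2306 m^3/s
Step 2 — volume: V = 1.2306 * 7.65*3600 = 33892 m^3
Step 3 — depth: d = V/A * 1000 = 33892/4290 * 1000 = 7900 mm
Therefore the depth of water applied = 7900 mm.


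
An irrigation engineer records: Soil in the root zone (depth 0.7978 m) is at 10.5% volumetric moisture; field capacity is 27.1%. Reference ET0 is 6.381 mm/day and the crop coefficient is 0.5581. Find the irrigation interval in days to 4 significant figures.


Approach: apply soil-water budget scheduling, SMD = (FC-theta)/100*depth*1000; ETc = ET0*Kc; interval = SMD/ETc.
Step 1 — soil moisture deficit:
  SMD = (27.1 - 10.5)/100 * 0.7978 * 1000 = 132.435 mm
Step 2 — daily crop ET (ETc = ET0*Kc):
  ETc = 6.381 * 0.5581 = 3.56124 mm/day
Step 3 — irrigation interval (SMD/ETc):
  interval = 132.435 / 3.56124 = 37.19 days
Therefore the irrigation interval = 37.19 days.


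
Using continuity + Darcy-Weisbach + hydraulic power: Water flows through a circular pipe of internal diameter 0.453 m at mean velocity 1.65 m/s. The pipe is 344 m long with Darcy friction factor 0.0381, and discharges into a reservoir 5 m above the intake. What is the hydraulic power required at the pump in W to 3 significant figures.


Approach: apply continuity + Darcy-Weisbach + hydraulic power, Q = A*v; hf = f*(L/D)*(v^2/(2g)); H = static + hf; P = rho*g*Q*H.
Step 1 — flow rate (continuity, Q = A*v):
  A = pi*(0.453/2)^2 = 0.16117 m^2
  Q = 0.16117 * 1.65 = 0.26593 m^3/s
Step 2 — friction head loss (Darcy-Weisbach):
  hf = 0.0381 * (344/0.453) * (1.65^2 / (2*9.81))
  hf = 4.0147 m
Step 3 — total head: H = 5 + 4.0147 = 9.0147 m
Step 4 — hydraulic power (P = rho*g*Q*H):
  P = 1000 * 9.81 * 0.26593 * 9.0147 = 23500 W
Therefore the hydraulic power required at the pump = 23500 W.


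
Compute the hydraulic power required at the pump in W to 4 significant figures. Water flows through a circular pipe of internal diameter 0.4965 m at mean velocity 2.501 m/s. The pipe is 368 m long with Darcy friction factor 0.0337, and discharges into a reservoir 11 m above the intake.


Approach: apply continuity + Darcy-Weisbach + hydraulic power, Q = A*v; hf = f*(L/D)*(v^2/(2g)); H = static + hf; P = rho*g*Q*H.
Step 1 — flow rate (continuity, Q = A*v):
  A = pi*(0.4965/2)^2 = 0.193610 m^2
  Q = 0.193610 * 2.501 = 0.484219 m^3/s
Step 2 — friction head loss (Darcy-Weisbach):
  hf = 0.0337 * (368/0.4965) * (2.501^2 / (2*9.81))
  hf = 7.96319 m
Step 3 — total head: H = 11 + 7.96319 = 18.9632 m
Step 4 — hydraulic power (P = rho*g*Q*H):
  P = 1000 * 9.81 * 0.484219 * 18.9632 = 90080 W
Therefore the hydraulic power required at the pump = 90080 W.


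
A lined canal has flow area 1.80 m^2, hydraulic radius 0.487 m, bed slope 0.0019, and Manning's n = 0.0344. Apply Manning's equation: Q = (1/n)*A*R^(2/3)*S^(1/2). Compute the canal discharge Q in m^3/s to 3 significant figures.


Q = (1/0.0344) * 1.80 * 0.487^(2/3) * 0.0019^(1/2) = 1.41 m^3/s
Therefore the canal discharge Q = 1.41 m^3/s.


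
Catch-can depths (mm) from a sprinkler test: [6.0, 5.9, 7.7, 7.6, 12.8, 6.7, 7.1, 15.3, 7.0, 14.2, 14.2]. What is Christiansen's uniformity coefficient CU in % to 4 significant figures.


Approach: apply Christiansen's uniformity coefficient, CU = (1 - mean_abs_deviation/mean)*100.
mean = 9.50000 mm
mean |d_i - mean| = 3.36364 mm
CU = (1 - 3.36364/9.50000)*100 = 64.59 %
Therefore Christiansen's uniformity coefficient CU = 64.59 %.


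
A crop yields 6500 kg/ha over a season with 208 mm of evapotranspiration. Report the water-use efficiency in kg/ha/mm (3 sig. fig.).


Approach: apply the water-use efficiency ratio, WUE = yield/ET.
WUE = 6500 / 208 = 31.2 kg/ha/mm
Therefore the water-use efficiency = 31.2 kg/ha/mm.


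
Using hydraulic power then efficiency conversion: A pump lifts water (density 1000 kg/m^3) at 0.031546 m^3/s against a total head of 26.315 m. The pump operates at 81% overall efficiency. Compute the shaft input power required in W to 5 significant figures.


Approach: apply hydraulic power then efficiency conversion, P = rho*g*Q*H; P_in = P/eta.
Step 1 — hydraulic power (P = rho*g*Q*H):
  P = 1000 * 9.81 * 0.031546 * 26.315 = 8143.605 W
Step 2 — input power: P_in = P/eta = 8143.605 / 0.81 = 10054 W
Therefore the shaft input power required = 10054 W.


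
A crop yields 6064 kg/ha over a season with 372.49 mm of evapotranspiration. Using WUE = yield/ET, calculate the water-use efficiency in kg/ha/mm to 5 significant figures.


WUE = 6064 / 372.49 = 16.280 kg/ha/mm
Therefore the water-use efficiency = 16.280 kg/ha/mm.


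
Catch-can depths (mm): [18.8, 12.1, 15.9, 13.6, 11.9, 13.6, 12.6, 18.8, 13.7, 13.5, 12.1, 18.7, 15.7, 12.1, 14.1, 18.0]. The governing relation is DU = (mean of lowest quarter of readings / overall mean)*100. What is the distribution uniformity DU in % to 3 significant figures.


sorted lowest 4 of 16: [11.9, 12.1, 12.1, 12.1] -> mean = 12.050 mm
overall mean = 14.700 mm
DU = (12.050/14.700)*100 = 82.0 %
Therefore the distribution uniformity DU = 82.0 %.


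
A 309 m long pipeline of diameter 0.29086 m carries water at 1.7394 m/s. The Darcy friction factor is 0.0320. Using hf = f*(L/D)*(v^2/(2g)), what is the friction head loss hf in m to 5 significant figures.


hf = 0.0320 * (309/0.29086) * (1.7394^2 / (2*9.81))
hf = 5.2423 m
Therefore the friction head loss hf = 5.2423 m.


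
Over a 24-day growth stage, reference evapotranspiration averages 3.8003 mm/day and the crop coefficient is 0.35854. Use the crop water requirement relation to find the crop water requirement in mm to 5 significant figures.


Approach: apply the crop water requirement relation, CWR = ET0 * Kc * days.
CWR = 3.8003 * 0.35854 * 24 = 32.701 mm
Therefore the crop water requirement = 32.701 mm.


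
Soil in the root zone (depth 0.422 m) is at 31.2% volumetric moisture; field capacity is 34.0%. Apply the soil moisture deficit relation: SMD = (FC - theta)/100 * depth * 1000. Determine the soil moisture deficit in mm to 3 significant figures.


SMD = (34.0 - 31.2)/100 * 0.422 * 1000 = 11.8 mm
Therefore the soil moisture deficit = 11.8 mm.


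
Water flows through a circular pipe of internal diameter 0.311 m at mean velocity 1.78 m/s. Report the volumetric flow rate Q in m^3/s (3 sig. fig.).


Approach: apply the continuity equation for pipe flow, Q = A * v with A = pi*(D/2)^2.
A = pi*(0.311/2)^2 = 0.075964 m^2
Q = 0.075964 * 1.78 = 0.135 m^3/s
Therefore the volumetric flow rate Q = 0.135 m^3/s.


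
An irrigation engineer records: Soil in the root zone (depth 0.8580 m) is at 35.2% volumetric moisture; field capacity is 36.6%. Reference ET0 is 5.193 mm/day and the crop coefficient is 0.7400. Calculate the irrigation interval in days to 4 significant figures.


Approach: apply soil-water budget scheduling, SMD = (FC-theta)/100*depth*1000; ETc = ET0*Kc; interval = SMD/ETc.
Step 1 — soil moisture deficit:
  SMD = (36.6 - 35.2)/100 * 0.8580 * 1000 = 12.0120 mm
Step 2 — daily crop ET (ETc = ET0*Kc):
  ETc = 5.193 * 0.7400 = 3.84282 mm/day
Step 3 — irrigation interval (SMD/ETc):
  interval = 12.0120 / 3.84282 = 3.126 days
Therefore the irrigation interval = 3.126 days.


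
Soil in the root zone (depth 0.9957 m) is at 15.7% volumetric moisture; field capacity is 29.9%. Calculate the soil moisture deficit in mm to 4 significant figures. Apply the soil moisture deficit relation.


Approach: apply the soil moisture deficit relation, SMD = (FC - theta)/100 * depth * 1000.
SMD = (29.9 - 15.7)/100 * 0.9957 * 1000 = 141.4 mm
Therefore the soil moisture deficit = 141.4 mm.


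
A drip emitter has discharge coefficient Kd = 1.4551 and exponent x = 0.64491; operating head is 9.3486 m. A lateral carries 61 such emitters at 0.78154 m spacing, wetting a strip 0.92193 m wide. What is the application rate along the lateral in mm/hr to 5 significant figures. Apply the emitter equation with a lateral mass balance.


Approach: apply the emitter equation with a lateral mass balance, q = Kd*h^x; Q = n*q; rate = Q/(n*spacing*width).
Step 1 — single emitter flow (q = Kd*h^x):
  q = 1.4551 * 9.3486^0.64491 = 6.150877 L/hr
Step 2 — total lateral flow: Q = 61 * 6.150877 = 375.2035 L/hr
Step 3 — wetted area: A = 61 * 0.78154 * 0.92193 = 43.95204 m^2
Step 4 — application rate: Q/A = 375.2035/43.95204 = 8.5367 mm/hr
Therefore the application rate along the lateral = 8.5367 mm/hr.


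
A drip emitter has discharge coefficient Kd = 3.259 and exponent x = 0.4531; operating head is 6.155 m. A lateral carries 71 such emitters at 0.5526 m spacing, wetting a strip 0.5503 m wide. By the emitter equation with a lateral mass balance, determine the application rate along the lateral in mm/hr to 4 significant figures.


Approach: apply the emitter equation with a lateral mass balance, q = Kd*h^x; Q = n*q; rate = Q/(n*spacing*width).
Step 1 — single emitter flow (q = Kd*h^x):
  q = 3.259 * 6.155^0.4531 = 7.42478 L/hr
Step 2 — total lateral flow: Q = 71 * 7.42478 = 527.159 L/hr
Step 3 — wetted area: A = 71 * 0.5526 * 0.5503 = 21.5908 m^2
Step 4 — application rate: Q/A = 527.159/21.5908 = 24.42 mm/hr
Therefore the application rate along the lateral = 24.42 mm/hr.
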